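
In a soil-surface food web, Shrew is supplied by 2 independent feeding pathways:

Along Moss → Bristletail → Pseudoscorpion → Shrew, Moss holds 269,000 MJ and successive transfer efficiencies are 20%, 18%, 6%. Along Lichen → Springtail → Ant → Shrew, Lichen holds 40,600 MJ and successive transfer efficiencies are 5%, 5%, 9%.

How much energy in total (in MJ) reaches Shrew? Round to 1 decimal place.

590.2 MJ

Via Moss: 269000 × 0.2 × 0.18 × 0.06 = 581.04 MJ
Via Lichen: 40600 × 0.05 × 0.05 × 0.09 = 9.135 MJ
Total at Shrew: 581.04 + 9.135 = 590.175 MJ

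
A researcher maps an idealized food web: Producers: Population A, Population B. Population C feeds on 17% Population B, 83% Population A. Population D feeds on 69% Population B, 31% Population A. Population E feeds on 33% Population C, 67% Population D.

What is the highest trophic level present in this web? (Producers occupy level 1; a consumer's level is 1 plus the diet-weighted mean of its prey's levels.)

3

Population C: 1 + (0.17×1 + 0.83×1) = 2
Population D: 1 + (0.69×1 + 0.31×1) = 2
Population E: 1 + (0.33×2 + 0.67×2) = 3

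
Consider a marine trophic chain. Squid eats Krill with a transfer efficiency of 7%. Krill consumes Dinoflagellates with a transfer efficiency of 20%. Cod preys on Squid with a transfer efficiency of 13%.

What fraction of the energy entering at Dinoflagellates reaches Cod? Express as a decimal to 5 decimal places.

0.00182

Product of link efficiencies: 0.2 × 0.07 × 0.13 = 0.00182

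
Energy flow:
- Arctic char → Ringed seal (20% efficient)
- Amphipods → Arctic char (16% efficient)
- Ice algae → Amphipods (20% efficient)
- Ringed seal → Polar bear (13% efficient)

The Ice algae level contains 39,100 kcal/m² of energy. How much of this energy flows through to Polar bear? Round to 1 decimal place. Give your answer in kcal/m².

32.5 kcal/m²

Amphipods: 39100 × 0.2 = 7820 kcal/m²
Arctic char: 7820 × 0.16 = 1251.2 kcal/m²
Ringed seal: 1251.2 × 0.2 = 250.24 kcal/m²
Polar bear: 250.24 × 0.13 = 32.5312 kcal/m²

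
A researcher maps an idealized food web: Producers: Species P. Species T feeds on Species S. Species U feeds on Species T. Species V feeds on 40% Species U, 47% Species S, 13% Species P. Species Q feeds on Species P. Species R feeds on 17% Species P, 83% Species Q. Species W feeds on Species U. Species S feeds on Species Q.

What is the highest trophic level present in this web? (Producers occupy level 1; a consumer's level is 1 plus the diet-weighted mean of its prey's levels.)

6

Species Q: 1 + 1 = 2
Species R: 1 + (0.17×1 + 0.83×2) = 2.83
Species S: 1 + 2 = 3
Species T: 1 + 3 = 4
Species U: 1 + 4 = 5
Species V: 1 + (0.4×5 + 0.47×3 + 0.13×1) = 4.54
Species W: 1 + 5 = 6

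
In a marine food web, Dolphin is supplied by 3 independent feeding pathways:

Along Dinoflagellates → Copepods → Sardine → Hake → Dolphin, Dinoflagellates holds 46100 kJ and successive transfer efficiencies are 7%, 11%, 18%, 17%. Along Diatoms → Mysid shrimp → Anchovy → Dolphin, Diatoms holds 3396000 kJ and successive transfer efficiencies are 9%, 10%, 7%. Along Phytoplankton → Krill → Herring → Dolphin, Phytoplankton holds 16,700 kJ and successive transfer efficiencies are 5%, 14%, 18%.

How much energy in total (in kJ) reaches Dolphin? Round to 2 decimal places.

Via Dinoflagellates: 46100 × 0.07 × 0.11 × 0.18 × 0.17 = 10.862082 kJ
Via Diatoms: 3396000 × 0.09 × 0.1 × 0.07 = 2139.48 kJ
Via Phytoplankton: 16700 × 0.05 × 0.14 × 0.18 = 21.042 kJ
Total at Dolphin: 10.862082 + 2139.48 + 21.042 = 2171.384082 kJ

2171.38 kJ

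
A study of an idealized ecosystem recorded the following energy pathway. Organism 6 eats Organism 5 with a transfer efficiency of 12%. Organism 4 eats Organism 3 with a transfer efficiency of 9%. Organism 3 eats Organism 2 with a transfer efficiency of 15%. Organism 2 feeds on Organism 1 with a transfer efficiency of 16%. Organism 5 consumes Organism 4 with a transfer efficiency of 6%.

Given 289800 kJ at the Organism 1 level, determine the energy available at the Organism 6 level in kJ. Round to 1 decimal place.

4.5 kJ

Organism 2: 289800 × 0.16 = 46368 kJ
Organism 3: 46368 × 0.15 = 6955.2 kJ
Organism 4: 6955.2 × 0.09 = 625.968 kJ
Organism 5: 625.968 × 0.06 = 37.55808 kJ
Organism 6: 37.55808 × 0.12 = 4.5069696 kJ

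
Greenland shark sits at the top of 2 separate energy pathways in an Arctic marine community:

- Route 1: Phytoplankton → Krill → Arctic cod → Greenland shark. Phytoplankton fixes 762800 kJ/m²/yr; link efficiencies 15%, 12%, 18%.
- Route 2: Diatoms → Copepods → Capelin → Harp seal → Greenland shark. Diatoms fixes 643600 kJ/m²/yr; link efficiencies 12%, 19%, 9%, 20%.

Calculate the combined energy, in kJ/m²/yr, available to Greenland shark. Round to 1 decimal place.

Route 1: 762800 × 0.15 × 0.12 × 0.18 = 2471.472 kJ/m²/yr
Route 2: 643600 × 0.12 × 0.19 × 0.09 × 0.2 = 264.13344 kJ/m²/yr
Total at Greenland shark: 2471.472 + 264.13344 = 2735.60544 kJ/m²/yr

2735.6 kJ/m²/yr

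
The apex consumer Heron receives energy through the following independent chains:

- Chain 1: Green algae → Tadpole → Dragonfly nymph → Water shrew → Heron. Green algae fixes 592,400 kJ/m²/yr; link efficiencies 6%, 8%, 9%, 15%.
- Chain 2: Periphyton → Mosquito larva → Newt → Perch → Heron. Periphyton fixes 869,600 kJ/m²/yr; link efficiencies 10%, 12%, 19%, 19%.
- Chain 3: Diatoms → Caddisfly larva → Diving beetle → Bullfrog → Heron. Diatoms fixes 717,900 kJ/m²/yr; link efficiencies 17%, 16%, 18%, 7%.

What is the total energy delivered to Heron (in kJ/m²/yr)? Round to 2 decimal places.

661.14 kJ/m²/yr

Chain 1: 592400 × 0.06 × 0.08 × 0.09 × 0.15 = 38.38752 kJ/m²/yr
Chain 2: 869600 × 0.1 × 0.12 × 0.19 × 0.19 = 376.71072 kJ/m²/yr
Chain 3: 717900 × 0.17 × 0.16 × 0.18 × 0.07 = 246.038688 kJ/m²/yr
Total at Heron: 38.38752 + 376.71072 + 246.038688 = 661.136928 kJ/m²/yr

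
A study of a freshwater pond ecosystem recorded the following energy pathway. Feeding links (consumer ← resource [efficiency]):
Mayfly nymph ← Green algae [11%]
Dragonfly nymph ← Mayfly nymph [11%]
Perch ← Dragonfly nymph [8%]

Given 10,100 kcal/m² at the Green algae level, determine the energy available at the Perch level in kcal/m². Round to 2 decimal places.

9.78 kcal/m²

Mayfly nymph: 10100 × 0.11 = 1111 kcal/m²
Dragonfly nymph: 1111 × 0.11 = 122.21 kcal/m²
Perch: 122.21 × 0.08 = 9.7768 kcal/m²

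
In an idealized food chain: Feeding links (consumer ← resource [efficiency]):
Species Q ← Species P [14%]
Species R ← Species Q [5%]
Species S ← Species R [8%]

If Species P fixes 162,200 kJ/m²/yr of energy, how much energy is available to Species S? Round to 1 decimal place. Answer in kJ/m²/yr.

90.8 kJ/m²/yr

Species Q: 162200 × 0.14 = 22708 kJ/m²/yr
Species R: 22708 × 0.05 = 1135.4 kJ/m²/yr
Species S: 1135.4 × 0.08 = 90.832 kJ/m²/yr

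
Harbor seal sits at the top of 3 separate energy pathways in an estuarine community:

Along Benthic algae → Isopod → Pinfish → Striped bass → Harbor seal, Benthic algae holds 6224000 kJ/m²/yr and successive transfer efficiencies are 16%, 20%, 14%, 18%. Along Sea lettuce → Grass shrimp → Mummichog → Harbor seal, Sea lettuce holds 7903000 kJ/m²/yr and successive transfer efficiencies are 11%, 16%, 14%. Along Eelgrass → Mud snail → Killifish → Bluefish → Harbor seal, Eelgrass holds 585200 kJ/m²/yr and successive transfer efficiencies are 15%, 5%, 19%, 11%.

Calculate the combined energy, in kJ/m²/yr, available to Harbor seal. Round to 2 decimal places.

Via Benthic algae: 6224000 × 0.16 × 0.2 × 0.14 × 0.18 = 5019.0336 kJ/m²/yr
Via Sea lettuce: 7903000 × 0.11 × 0.16 × 0.14 = 19472.992 kJ/m²/yr
Via Eelgrass: 585200 × 0.15 × 0.05 × 0.19 × 0.11 = 91.7301 kJ/m²/yr
Total at Harbor seal: 5019.0336 + 19472.992 + 91.7301 = 24583.7557 kJ/m²/yr

24583.76 kJ/m²/yr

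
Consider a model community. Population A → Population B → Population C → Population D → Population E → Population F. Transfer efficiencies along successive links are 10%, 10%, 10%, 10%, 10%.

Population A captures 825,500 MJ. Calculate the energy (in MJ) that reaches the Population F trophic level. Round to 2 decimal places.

Population B: 825500 × 0.1 = 82550 MJ
Population C: 82550 × 0.1 = 8255 MJ
Population D: 8255 × 0.1 = 825.5 MJ
Population E: 825.5 × 0.1 = 82.55 MJ
Population F: 82.55 × 0.1 = 8.255 MJ

8.26 MJ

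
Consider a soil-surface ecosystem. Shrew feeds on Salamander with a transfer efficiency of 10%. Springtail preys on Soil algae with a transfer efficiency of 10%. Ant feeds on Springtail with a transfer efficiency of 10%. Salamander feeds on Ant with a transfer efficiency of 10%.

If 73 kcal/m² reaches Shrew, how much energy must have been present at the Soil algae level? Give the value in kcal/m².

Cumulative transfer efficiency: 0.1 × 0.1 × 0.1 × 0.1 = 0.0001
Soil algae energy = 73 / 0.0001 = 730000 kcal/m²

730000 kcal/m²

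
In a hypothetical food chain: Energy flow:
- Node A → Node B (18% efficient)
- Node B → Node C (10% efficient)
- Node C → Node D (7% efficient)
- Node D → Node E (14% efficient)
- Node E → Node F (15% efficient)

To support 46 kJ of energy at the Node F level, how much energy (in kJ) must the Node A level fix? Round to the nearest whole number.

1738473 kJ

Cumulative transfer efficiency: 0.18 × 0.1 × 0.07 × 0.14 × 0.15 = 0.00002646
Node A energy = 46 / 0.00002646 = 1738473 kJ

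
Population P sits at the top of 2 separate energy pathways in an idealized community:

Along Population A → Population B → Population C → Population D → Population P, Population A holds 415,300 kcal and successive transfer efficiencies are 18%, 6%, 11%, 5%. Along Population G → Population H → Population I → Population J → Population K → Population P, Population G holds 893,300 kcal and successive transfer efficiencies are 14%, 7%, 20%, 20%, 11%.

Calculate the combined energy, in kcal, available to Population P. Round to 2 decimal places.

Via Population A: 415300 × 0.18 × 0.06 × 0.11 × 0.05 = 24.66882 kcal
Via Population G: 893300 × 0.14 × 0.07 × 0.2 × 0.2 × 0.11 = 38.519096 kcal
Total at Population P: 24.66882 + 38.519096 = 63.187916 kcal

63.19 kcal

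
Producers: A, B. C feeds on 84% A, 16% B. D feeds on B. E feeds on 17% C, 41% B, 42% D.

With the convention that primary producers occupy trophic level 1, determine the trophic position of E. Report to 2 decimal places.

2.59

C: 1 + (0.84×1 + 0.16×1) = 2
D: 1 + 1 = 2
E: 1 + (0.17×2 + 0.41×1 + 0.42×2) = 2.59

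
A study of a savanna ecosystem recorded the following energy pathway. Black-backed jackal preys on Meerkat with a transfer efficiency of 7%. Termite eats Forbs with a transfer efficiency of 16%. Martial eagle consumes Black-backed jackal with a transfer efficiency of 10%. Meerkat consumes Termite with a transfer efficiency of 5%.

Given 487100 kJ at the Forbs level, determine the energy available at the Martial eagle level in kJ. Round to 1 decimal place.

27.3 kJ

Termite: 487100 × 0.16 = 77936 kJ
Meerkat: 77936 × 0.05 = 3896.8 kJ
Black-backed jackal: 3896.8 × 0.07 = 272.776 kJ
Martial eagle: 272.776 × 0.1 = 27.2776 kJ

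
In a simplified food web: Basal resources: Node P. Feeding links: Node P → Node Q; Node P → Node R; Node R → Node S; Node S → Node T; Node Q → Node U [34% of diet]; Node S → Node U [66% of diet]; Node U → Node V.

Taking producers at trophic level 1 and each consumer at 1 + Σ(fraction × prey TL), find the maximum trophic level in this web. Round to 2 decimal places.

Node Q: 1 + 1 = 2
Node R: 1 + 1 = 2
Node S: 1 + 2 = 3
Node T: 1 + 3 = 4
Node U: 1 + (0.34×2 + 0.66×3) = 3.66
Node V: 1 + 3.66 = 4.66

4.66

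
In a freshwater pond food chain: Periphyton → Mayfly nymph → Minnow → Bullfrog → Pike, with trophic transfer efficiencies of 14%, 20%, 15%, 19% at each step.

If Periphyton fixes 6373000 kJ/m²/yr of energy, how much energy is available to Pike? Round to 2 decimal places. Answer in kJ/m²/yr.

5085.65 kJ/m²/yr

Mayfly nymph: 6373000 × 0.14 = 892220 kJ/m²/yr
Minnow: 892220 × 0.2 = 178444 kJ/m²/yr
Bullfrog: 178444 × 0.15 = 26766.6 kJ/m²/yr
Pike: 26766.6 × 0.19 = 5085.654 kJ/m²/yr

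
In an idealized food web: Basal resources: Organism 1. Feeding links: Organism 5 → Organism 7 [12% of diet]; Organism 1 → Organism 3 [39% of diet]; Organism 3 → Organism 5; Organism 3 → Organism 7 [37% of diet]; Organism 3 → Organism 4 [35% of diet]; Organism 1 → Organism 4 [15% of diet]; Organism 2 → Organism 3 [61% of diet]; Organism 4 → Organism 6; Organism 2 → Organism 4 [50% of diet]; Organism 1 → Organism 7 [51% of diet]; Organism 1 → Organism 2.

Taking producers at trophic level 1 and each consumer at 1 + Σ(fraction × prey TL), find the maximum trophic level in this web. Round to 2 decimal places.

Organism 2: 1 + 1 = 2
Organism 3: 1 + (0.61×2 + 0.39×1) = 2.61
Organism 4: 1 + (0.5×2 + 0.35×2.61 + 0.15×1) = 3.0635
Organism 5: 1 + 2.61 = 3.61
Organism 6: 1 + 3.0635 = 4.0635
Organism 7: 1 + (0.37×2.61 + 0.51×1 + 0.12×3.61) = 2.9089

4.06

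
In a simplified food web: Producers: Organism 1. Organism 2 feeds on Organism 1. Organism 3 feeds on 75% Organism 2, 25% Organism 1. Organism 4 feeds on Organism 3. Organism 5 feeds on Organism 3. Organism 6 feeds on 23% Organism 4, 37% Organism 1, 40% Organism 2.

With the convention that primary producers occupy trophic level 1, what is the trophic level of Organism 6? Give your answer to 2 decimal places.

3.03

Organism 2: 1 + 1 = 2
Organism 3: 1 + (0.75×2 + 0.25×1) = 2.75
Organism 4: 1 + 2.75 = 3.75
Organism 5: 1 + 2.75 = 3.75
Organism 6: 1 + (0.23×3.75 + 0.37×1 + 0.4×2) = 3.0325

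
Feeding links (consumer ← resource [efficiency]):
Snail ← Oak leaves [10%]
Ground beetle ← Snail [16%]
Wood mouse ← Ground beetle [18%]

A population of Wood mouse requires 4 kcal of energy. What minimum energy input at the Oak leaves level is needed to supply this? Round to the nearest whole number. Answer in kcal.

Cumulative transfer efficiency: 0.1 × 0.16 × 0.18 = 0.00288
Oak leaves energy = 4 / 0.00288 = 1389 kcal

1389 kcal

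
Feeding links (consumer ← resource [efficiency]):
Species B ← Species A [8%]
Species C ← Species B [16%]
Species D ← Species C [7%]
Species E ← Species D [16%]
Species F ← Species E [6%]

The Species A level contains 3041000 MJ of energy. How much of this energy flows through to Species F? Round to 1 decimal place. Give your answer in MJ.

26.2 MJ

Species B: 3041000 × 0.08 = 243280 MJ
Species C: 243280 × 0.16 = 38924.8 MJ
Species D: 38924.8 × 0.07 = 2724.736 MJ
Species E: 2724.736 × 0.16 = 435.95776 MJ
Species F: 435.95776 × 0.06 = 26.1574656 MJ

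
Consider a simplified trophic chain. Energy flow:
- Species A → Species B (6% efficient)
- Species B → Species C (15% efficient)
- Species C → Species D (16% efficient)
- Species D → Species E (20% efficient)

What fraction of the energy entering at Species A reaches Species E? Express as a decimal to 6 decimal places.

Product of link efficiencies: 0.06 × 0.15 × 0.16 × 0.2 = 0.000288

0.000288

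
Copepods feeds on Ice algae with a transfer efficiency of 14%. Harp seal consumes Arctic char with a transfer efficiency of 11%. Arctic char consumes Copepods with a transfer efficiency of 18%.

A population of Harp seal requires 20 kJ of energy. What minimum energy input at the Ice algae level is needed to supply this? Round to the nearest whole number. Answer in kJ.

7215 kJ

Cumulative transfer efficiency: 0.14 × 0.18 × 0.11 = 0.002772
Ice algae energy = 20 / 0.002772 = 7215 kJ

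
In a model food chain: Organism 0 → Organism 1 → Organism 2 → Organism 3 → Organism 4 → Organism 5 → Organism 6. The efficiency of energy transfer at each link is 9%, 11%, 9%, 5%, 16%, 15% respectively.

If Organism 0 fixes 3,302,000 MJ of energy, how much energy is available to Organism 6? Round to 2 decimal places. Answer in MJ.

3.53 MJ

Organism 1: 3302000 × 0.09 = 297180 MJ
Organism 2: 297180 × 0.11 = 32689.8 MJ
Organism 3: 32689.8 × 0.09 = 2942.082 MJ
Organism 4: 2942.082 × 0.05 = 147.1041 MJ
Organism 5: 147.1041 × 0.16 = 23.536656 MJ
Organism 6: 23.536656 × 0.15 = 3.5304984 MJ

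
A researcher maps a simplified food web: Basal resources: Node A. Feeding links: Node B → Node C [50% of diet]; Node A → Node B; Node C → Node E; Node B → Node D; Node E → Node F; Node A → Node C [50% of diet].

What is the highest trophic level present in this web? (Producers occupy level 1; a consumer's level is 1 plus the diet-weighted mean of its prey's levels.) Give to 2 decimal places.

Node B: 1 + 1 = 2
Node C: 1 + (0.5×1 + 0.5×2) = 2.5
Node D: 1 + 2 = 3
Node E: 1 + 2.5 = 3.5
Node F: 1 + 3.5 = 4.5

4.50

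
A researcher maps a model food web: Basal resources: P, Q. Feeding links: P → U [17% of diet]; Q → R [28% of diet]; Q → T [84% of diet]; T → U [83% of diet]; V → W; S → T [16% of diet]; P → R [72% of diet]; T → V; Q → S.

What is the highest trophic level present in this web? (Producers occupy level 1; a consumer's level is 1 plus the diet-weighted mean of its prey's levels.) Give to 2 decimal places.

R: 1 + (0.72×1 + 0.28×1) = 2
S: 1 + 1 = 2
T: 1 + (0.16×2 + 0.84×1) = 2.16
U: 1 + (0.17×1 + 0.83×2.16) = 2.9628
V: 1 + 2.16 = 3.16
W: 1 + 3.16 = 4.16

4.16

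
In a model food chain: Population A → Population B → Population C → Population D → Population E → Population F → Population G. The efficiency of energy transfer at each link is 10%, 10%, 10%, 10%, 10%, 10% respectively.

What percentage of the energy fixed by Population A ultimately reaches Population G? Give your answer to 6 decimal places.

Product of link efficiencies: 0.1 × 0.1 × 0.1 × 0.1 × 0.1 × 0.1 = 0.000001
As a percentage: 0.000001 × 100 = 0.000100%

0.000100%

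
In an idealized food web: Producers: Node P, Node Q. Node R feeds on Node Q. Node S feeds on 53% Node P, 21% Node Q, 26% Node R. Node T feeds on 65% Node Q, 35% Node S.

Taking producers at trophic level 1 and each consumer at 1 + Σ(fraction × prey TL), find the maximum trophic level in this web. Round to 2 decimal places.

Node R: 1 + 1 = 2
Node S: 1 + (0.53×1 + 0.21×1 + 0.26×2) = 2.26
Node T: 1 + (0.65×1 + 0.35×2.26) = 2.441

2.44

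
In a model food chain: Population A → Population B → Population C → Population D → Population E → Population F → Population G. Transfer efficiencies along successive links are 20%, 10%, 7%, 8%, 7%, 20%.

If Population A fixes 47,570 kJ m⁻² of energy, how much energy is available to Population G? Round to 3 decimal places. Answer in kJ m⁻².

Population B: 47570 × 0.2 = 9514 kJ m⁻²
Population C: 9514 × 0.1 = 951.4 kJ m⁻²
Population D: 951.4 × 0.07 = 66.598 kJ m⁻²
Population E: 66.598 × 0.08 = 5.32784 kJ m⁻²
Population F: 5.32784 × 0.07 = 0.3729488 kJ m⁻²
Population G: 0.3729488 × 0.2 = 0.07458976 kJ m⁻²

0.075 kJ m⁻²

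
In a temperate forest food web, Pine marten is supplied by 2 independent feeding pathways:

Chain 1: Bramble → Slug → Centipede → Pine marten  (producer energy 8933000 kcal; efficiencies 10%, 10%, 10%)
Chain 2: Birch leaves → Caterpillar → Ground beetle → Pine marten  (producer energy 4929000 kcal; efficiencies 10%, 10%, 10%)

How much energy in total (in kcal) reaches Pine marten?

13862 kcal

Chain 1: 8933000 × 0.1 × 0.1 × 0.1 = 8933 kcal
Chain 2: 4929000 × 0.1 × 0.1 × 0.1 = 4929 kcal
Total at Pine marten: 8933 + 4929 = 13862 kcal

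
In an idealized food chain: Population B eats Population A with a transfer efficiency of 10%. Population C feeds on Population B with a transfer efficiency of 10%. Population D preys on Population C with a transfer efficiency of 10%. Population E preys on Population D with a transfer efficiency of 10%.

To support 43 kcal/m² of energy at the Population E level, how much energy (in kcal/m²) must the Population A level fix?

Cumulative transfer efficiency: 0.1 × 0.1 × 0.1 × 0.1 = 0.0001
Population A energy = 43 / 0.0001 = 430000 kcal/m²

430000 kcal/m²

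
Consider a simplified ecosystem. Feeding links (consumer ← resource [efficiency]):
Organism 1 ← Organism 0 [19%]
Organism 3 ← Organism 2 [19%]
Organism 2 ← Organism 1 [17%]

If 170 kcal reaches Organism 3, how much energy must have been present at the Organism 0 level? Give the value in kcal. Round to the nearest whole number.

27701 kcal

Cumulative transfer efficiency: 0.19 × 0.17 × 0.19 = 0.006137
Organism 0 energy = 170 / 0.006137 = 27701 kcal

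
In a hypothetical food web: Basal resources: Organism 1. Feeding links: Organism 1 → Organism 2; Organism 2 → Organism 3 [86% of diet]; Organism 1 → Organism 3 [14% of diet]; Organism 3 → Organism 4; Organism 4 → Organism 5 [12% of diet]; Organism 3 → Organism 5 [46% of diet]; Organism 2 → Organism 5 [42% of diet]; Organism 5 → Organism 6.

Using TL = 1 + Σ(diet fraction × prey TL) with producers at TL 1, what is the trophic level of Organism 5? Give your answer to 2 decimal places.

Organism 2: 1 + 1 = 2
Organism 3: 1 + (0.86×2 + 0.14×1) = 2.86
Organism 4: 1 + 2.86 = 3.86
Organism 5: 1 + (0.12×3.86 + 0.46×2.86 + 0.42×2) = 3.6188
Organism 6: 1 + 3.6188 = 4.6188

3.62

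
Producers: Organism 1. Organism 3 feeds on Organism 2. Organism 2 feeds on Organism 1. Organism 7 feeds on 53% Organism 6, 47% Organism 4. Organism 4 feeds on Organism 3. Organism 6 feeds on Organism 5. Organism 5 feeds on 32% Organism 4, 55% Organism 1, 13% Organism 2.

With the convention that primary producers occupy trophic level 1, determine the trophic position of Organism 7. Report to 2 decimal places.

5.05

Organism 2: 1 + 1 = 2
Organism 3: 1 + 2 = 3
Organism 4: 1 + 3 = 4
Organism 5: 1 + (0.32×4 + 0.55×1 + 0.13×2) = 3.09
Organism 6: 1 + 3.09 = 4.09
Organism 7: 1 + (0.53×4.09 + 0.47×4) = 5.0477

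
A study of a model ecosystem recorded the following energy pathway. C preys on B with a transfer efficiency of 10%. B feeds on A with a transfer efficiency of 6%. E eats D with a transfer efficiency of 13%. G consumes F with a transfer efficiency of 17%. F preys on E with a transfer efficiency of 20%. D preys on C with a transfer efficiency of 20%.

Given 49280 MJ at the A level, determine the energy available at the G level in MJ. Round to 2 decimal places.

B: 49280 × 0.06 = 2956.8 MJ
C: 2956.8 × 0.1 = 295.68 MJ
D: 295.68 × 0.2 = 59.136 MJ
E: 59.136 × 0.13 = 7.68768 MJ
F: 7.68768 × 0.2 = 1.537536 MJ
G: 1.537536 × 0.17 = 0.26138112 MJ

0.26 MJ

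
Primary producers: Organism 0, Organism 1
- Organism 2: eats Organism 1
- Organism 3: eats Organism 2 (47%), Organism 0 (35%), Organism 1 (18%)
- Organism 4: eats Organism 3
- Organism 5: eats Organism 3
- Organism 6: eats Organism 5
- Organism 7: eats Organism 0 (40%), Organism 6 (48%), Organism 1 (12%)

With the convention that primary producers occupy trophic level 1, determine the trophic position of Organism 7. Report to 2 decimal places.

Organism 2: 1 + 1 = 2
Organism 3: 1 + (0.47×2 + 0.35×1 + 0.18×1) = 2.47
Organism 4: 1 + 2.47 = 3.47
Organism 5: 1 + 2.47 = 3.47
Organism 6: 1 + 3.47 = 4.47
Organism 7: 1 + (0.4×1 + 0.48×4.47 + 0.12×1) = 3.6656

3.67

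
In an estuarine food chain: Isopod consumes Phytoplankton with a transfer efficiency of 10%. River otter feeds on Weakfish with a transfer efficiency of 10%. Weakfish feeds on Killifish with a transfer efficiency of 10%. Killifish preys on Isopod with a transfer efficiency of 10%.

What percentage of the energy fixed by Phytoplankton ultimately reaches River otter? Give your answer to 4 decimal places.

0.0100%

Product of link efficiencies: 0.1 × 0.1 × 0.1 × 0.1 = 0.0001
As a percentage: 0.0001 × 100 = 0.0100%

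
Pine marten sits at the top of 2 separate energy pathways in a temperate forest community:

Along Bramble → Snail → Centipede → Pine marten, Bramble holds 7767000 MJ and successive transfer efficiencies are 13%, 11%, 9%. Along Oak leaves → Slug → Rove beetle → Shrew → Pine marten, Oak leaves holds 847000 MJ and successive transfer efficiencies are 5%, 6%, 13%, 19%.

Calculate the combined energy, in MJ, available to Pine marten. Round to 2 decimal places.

Via Bramble: 7767000 × 0.13 × 0.11 × 0.09 = 9996.129 MJ
Via Oak leaves: 847000 × 0.05 × 0.06 × 0.13 × 0.19 = 62.7627 MJ
Total at Pine marten: 9996.129 + 62.7627 = 10058.8917 MJ

10058.89 MJ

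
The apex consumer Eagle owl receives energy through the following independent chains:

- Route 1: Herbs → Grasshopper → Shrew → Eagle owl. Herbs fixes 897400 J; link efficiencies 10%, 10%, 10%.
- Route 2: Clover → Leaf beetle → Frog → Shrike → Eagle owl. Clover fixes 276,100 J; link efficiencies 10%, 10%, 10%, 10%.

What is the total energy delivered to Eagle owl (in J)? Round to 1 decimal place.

Route 1: 897400 × 0.1 × 0.1 × 0.1 = 897.4 J
Route 2: 276100 × 0.1 × 0.1 × 0.1 × 0.1 = 27.61 J
Total at Eagle owl: 897.4 + 27.61 = 925.01 J

925.0 J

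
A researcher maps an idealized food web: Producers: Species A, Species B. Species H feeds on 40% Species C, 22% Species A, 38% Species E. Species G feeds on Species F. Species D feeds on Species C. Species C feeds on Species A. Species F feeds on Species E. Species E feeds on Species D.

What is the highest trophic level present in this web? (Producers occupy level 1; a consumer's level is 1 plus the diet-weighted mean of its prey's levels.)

6

Species C: 1 + 1 = 2
Species D: 1 + 2 = 3
Species E: 1 + 3 = 4
Species F: 1 + 4 = 5
Species G: 1 + 5 = 6
Species H: 1 + (0.4×2 + 0.22×1 + 0.38×4) = 3.54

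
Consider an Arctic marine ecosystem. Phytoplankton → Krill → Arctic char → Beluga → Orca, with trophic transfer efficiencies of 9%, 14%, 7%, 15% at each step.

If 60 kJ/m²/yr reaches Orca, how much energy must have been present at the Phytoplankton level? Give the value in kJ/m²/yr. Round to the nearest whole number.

453515 kJ/m²/yr

Cumulative transfer efficiency: 0.09 × 0.14 × 0.07 × 0.15 = 0.0001323
Phytoplankton energy = 60 / 0.0001323 = 453515 kJ/m²/yr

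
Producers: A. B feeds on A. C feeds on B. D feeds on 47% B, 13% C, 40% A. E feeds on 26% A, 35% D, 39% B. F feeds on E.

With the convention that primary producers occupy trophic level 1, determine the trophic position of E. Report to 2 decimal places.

3.00

B: 1 + 1 = 2
C: 1 + 2 = 3
D: 1 + (0.47×2 + 0.13×3 + 0.4×1) = 2.73
E: 1 + (0.26×1 + 0.35×2.73 + 0.39×2) = 2.9955
F: 1 + 2.9955 = 3.9955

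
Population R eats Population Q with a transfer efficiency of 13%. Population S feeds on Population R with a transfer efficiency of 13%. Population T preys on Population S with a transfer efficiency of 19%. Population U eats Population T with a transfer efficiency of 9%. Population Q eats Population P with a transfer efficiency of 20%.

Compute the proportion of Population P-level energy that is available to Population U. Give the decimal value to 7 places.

Product of link efficiencies: 0.2 × 0.13 × 0.13 × 0.19 × 0.09 = 0.000057798

0.0000578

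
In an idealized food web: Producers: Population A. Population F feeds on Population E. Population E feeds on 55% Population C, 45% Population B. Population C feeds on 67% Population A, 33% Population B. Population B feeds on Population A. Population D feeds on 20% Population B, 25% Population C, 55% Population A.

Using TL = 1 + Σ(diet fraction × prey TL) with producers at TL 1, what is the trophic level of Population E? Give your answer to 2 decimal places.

Population B: 1 + 1 = 2
Population C: 1 + (0.67×1 + 0.33×2) = 2.33
Population D: 1 + (0.2×2 + 0.25×2.33 + 0.55×1) = 2.5325
Population E: 1 + (0.55×2.33 + 0.45×2) = 3.1815
Population F: 1 + 3.1815 = 4.1815

3.18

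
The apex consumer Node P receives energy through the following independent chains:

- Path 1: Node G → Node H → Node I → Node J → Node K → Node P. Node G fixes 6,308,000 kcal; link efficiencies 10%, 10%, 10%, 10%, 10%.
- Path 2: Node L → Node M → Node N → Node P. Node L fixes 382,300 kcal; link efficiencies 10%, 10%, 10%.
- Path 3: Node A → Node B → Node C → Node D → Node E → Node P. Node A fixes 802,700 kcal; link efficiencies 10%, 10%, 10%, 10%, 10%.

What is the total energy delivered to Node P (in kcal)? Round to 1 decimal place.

453.4 kcal

Path 1: 6308000 × 0.1 × 0.1 × 0.1 × 0.1 × 0.1 = 63.08 kcal
Path 2: 382300 × 0.1 × 0.1 × 0.1 = 382.3 kcal
Path 3: 802700 × 0.1 × 0.1 × 0.1 × 0.1 × 0.1 = 8.027 kcal
Total at Node P: 63.08 + 382.3 + 8.027 = 453.407 kcal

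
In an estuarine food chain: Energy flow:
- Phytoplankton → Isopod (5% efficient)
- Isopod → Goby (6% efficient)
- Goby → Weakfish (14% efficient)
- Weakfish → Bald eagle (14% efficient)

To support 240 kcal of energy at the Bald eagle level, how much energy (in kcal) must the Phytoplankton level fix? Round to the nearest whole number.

4081633 kcal

Cumulative transfer efficiency: 0.05 × 0.06 × 0.14 × 0.14 = 0.0000588
Phytoplankton energy = 240 / 0.0000588 = 4081633 kcal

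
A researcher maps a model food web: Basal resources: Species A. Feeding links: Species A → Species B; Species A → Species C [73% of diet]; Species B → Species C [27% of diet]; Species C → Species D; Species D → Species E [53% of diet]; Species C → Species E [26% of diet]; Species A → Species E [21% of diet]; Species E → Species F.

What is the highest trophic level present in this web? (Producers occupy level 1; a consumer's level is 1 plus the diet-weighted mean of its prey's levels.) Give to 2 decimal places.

Species B: 1 + 1 = 2
Species C: 1 + (0.73×1 + 0.27×2) = 2.27
Species D: 1 + 2.27 = 3.27
Species E: 1 + (0.53×3.27 + 0.26×2.27 + 0.21×1) = 3.5333
Species F: 1 + 3.5333 = 4.5333

4.53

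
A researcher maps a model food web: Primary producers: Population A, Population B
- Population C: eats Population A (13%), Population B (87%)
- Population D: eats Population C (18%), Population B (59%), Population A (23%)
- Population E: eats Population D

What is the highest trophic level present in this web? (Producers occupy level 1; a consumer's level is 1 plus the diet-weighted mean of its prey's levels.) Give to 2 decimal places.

3.18

Population C: 1 + (0.13×1 + 0.87×1) = 2
Population D: 1 + (0.18×2 + 0.59×1 + 0.23×1) = 2.18
Population E: 1 + 2.18 = 3.18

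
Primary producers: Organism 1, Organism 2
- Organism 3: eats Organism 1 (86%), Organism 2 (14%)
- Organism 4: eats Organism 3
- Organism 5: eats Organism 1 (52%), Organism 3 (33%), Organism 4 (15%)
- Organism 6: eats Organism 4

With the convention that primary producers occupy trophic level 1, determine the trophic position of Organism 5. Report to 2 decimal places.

2.63

Organism 3: 1 + (0.86×1 + 0.14×1) = 2
Organism 4: 1 + 2 = 3
Organism 5: 1 + (0.52×1 + 0.33×2 + 0.15×3) = 2.63
Organism 6: 1 + 3 = 4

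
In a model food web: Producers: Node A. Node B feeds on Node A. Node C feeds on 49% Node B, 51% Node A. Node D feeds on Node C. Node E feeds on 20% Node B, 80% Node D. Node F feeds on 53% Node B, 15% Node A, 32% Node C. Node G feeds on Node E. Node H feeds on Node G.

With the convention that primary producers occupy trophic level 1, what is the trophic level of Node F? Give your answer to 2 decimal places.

Node B: 1 + 1 = 2
Node C: 1 + (0.49×2 + 0.51×1) = 2.49
Node D: 1 + 2.49 = 3.49
Node E: 1 + (0.2×2 + 0.8×3.49) = 4.192
Node F: 1 + (0.53×2 + 0.15×1 + 0.32×2.49) = 3.0068
Node G: 1 + 4.192 = 5.192
Node H: 1 + 5.192 = 6.192

3.01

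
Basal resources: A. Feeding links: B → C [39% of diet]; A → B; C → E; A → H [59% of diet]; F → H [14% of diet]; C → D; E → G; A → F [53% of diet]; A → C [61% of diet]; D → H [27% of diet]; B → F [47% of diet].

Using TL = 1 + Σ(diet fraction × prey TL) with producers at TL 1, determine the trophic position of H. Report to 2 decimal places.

B: 1 + 1 = 2
C: 1 + (0.61×1 + 0.39×2) = 2.39
D: 1 + 2.39 = 3.39
E: 1 + 2.39 = 3.39
F: 1 + (0.53×1 + 0.47×2) = 2.47
G: 1 + 3.39 = 4.39
H: 1 + (0.27×3.39 + 0.14×2.47 + 0.59×1) = 2.8511

2.85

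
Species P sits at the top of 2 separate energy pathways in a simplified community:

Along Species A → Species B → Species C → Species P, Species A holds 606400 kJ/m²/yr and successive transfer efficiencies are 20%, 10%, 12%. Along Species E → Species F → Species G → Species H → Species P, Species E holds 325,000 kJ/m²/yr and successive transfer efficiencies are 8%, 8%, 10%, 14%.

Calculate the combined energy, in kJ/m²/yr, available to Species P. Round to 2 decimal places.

Via Species A: 606400 × 0.2 × 0.1 × 0.12 = 1455.36 kJ/m²/yr
Via Species E: 325000 × 0.08 × 0.08 × 0.1 × 0.14 = 29.12 kJ/m²/yr
Total at Species P: 1455.36 + 29.12 = 1484.48 kJ/m²/yr

1484.48 kJ/m²/yr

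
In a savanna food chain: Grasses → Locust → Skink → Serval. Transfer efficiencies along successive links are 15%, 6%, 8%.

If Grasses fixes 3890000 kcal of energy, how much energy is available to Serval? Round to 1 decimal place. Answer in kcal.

2800.8 kcal

Locust: 3890000 × 0.15 = 583500 kcal
Skink: 583500 × 0.06 = 35010 kcal
Serval: 35010 × 0.08 = 2800.8 kcal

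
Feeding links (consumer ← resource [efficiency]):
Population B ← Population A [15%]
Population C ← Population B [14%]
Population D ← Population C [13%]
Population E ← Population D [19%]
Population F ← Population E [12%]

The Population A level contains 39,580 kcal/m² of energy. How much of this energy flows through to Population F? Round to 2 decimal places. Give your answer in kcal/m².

2.46 kcal/m²

Population B: 39580 × 0.15 = 5937 kcal/m²
Population C: 5937 × 0.14 = 831.18 kcal/m²
Population D: 831.18 × 0.13 = 108.0534 kcal/m²
Population E: 108.0534 × 0.19 = 20.530146 kcal/m²
Population F: 20.530146 × 0.12 = 2.46361752 kcal/m²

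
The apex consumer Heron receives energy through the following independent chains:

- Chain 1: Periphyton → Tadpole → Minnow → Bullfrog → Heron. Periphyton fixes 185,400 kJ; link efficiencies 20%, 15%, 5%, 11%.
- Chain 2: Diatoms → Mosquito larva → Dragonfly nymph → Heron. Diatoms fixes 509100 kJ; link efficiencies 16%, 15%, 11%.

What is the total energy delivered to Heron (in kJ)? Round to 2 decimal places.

1374.62 kJ

Chain 1: 185400 × 0.2 × 0.15 × 0.05 × 0.11 = 30.591 kJ
Chain 2: 509100 × 0.16 × 0.15 × 0.11 = 1344.024 kJ
Total at Heron: 30.591 + 1344.024 = 1374.615 kJ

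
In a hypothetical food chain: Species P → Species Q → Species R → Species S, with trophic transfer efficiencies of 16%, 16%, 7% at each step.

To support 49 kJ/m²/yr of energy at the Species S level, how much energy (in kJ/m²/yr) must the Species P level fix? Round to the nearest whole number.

Cumulative transfer efficiency: 0.16 × 0.16 × 0.07 = 0.001792
Species P energy = 49 / 0.001792 = 27344 kJ/m²/yr

27344 kJ/m²/yr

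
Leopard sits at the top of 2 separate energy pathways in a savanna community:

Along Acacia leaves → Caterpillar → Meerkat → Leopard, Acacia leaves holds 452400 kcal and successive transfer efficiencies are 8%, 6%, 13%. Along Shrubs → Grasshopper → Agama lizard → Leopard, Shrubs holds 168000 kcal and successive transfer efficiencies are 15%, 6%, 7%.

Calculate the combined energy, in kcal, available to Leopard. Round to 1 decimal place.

388.1 kcal

Via Acacia leaves: 452400 × 0.08 × 0.06 × 0.13 = 282.2976 kcal
Via Shrubs: 168000 × 0.15 × 0.06 × 0.07 = 105.84 kcal
Total at Leopard: 282.2976 + 105.84 = 388.1376 kcal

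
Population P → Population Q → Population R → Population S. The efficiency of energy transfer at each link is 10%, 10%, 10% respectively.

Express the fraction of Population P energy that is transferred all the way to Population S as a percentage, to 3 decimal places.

0.100%

Product of link efficiencies: 0.1 × 0.1 × 0.1 = 0.001
As a percentage: 0.001 × 100 = 0.100%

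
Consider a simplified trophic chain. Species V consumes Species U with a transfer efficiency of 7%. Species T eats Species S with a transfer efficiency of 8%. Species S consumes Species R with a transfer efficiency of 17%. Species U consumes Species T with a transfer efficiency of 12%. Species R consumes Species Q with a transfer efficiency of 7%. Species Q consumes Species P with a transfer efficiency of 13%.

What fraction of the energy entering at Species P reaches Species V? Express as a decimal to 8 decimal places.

0.00000104

Product of link efficiencies: 0.13 × 0.07 × 0.17 × 0.08 × 0.12 × 0.07 = 0.000001039584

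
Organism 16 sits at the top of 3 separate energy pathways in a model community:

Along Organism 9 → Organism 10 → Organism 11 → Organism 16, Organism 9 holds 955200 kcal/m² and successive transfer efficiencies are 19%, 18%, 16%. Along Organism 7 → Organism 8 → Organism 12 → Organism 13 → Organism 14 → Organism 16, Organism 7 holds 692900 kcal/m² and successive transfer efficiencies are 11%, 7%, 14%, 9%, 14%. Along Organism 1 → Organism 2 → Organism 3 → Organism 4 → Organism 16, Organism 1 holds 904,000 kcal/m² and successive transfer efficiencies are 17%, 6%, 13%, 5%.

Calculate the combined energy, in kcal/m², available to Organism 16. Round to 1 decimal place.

5296.2 kcal/m²

Via Organism 9: 955200 × 0.19 × 0.18 × 0.16 = 5226.8544 kcal/m²
Via Organism 7: 692900 × 0.11 × 0.07 × 0.14 × 0.09 × 0.14 = 9.41152212 kcal/m²
Via Organism 1: 904000 × 0.17 × 0.06 × 0.13 × 0.05 = 59.9352 kcal/m²
Total at Organism 16: 5226.8544 + 9.41152212 + 59.9352 = 5296.20112212 kcal/m²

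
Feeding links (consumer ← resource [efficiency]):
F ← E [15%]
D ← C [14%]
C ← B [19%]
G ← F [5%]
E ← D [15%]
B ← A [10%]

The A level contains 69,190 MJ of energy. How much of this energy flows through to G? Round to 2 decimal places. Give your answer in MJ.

B: 69190 × 0.1 = 6919 MJ
C: 6919 × 0.19 = 1314.61 MJ
D: 1314.61 × 0.14 = 184.0454 MJ
E: 184.0454 × 0.15 = 27.60681 MJ
F: 27.60681 × 0.15 = 4.1410215 MJ
G: 4.1410215 × 0.05 = 0.207051075 MJ

0.21 MJ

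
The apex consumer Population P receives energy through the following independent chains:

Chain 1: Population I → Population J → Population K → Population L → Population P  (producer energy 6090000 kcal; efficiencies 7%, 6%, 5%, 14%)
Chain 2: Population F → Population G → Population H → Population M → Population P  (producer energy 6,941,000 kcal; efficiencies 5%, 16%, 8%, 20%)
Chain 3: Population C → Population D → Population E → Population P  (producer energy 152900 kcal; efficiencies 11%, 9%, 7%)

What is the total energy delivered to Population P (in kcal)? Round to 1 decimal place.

Chain 1: 6090000 × 0.07 × 0.06 × 0.05 × 0.14 = 179.046 kcal
Chain 2: 6941000 × 0.05 × 0.16 × 0.08 × 0.2 = 888.448 kcal
Chain 3: 152900 × 0.11 × 0.09 × 0.07 = 105.9597 kcal
Total at Population P: 179.046 + 888.448 + 105.9597 = 1173.4537 kcal

1173.5 kcal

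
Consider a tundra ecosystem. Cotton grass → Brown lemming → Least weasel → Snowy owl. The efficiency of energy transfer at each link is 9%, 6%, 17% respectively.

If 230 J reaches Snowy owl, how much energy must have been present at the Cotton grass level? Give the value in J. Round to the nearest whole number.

Cumulative transfer efficiency: 0.09 × 0.06 × 0.17 = 0.000918
Cotton grass energy = 230 / 0.000918 = 250545 J

250545 J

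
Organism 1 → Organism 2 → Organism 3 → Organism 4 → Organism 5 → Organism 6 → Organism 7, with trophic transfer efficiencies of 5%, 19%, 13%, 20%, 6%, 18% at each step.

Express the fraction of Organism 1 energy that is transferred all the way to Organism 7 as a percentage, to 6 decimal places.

Product of link efficiencies: 0.05 × 0.19 × 0.13 × 0.2 × 0.06 × 0.18 = 0.0000026676
As a percentage: 0.0000026676 × 100 = 0.000267%

0.000267%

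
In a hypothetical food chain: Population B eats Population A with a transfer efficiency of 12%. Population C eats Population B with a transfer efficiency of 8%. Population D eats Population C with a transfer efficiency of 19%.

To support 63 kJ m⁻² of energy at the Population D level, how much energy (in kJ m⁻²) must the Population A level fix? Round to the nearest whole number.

34539 kJ m⁻²

Cumulative transfer efficiency: 0.12 × 0.08 × 0.19 = 0.001824
Population A energy = 63 / 0.001824 = 34539 kJ m⁻²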